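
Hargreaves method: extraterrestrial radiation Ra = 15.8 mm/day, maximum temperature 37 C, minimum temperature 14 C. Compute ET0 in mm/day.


Tmean = (Tmax + Tmin)/2 = (37 + 14)/2 = 25.5
ET0 = 0.0023 * 15.8 * (25.5 + 17.8) * sqrt(37 - 14)
ET0 = 0.0023 * 15.8 * 43.3 * 4.795832

7.5463 mm/day


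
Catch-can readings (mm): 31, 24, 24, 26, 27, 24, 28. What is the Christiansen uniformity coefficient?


mean = 26.285714 mm
MAD = 2.040816 mm
CU = (1 - 2.040816/26.285714)*100

92.2360 %


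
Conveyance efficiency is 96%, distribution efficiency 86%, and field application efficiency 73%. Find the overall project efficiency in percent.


Ec = 0.96, Eb = 0.86, Ea = 0.73
E = 0.96 * 0.86 * 0.73 * 100 = 60.2688%

60.2688 %


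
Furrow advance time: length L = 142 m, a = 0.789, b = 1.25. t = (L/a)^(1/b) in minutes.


t = (L/a)^(1/b)
t = (142/0.789)^(1/1.25)
t = 179.974651^(1/1.25)

63.7043 min


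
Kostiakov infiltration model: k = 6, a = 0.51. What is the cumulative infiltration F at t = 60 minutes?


F = k * t^a = 6 * 60^0.51
F = 6 * 8.069695

48.4182 mm


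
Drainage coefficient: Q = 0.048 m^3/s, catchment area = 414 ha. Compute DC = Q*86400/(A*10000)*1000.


DC = Q * 86400 / (A * 10000) * 1000
DC = 0.048 * 86400 / (414 * 10000) * 1000
DC = 4147200.0000 / 4140000

1.0017 mm/day


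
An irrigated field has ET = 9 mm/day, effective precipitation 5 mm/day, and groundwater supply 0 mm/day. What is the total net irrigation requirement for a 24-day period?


Daily deficit = ET - Pe - GW = 9 - 5 - 0 = 4 mm/day
NIR = 4 * 24 = 96 mm

96.0000 mm


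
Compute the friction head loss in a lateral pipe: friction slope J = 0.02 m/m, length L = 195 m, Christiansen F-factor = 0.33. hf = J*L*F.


hf = J * L * F = 0.02 * 195 * 0.33 = 1.2870 m

1.2870 m


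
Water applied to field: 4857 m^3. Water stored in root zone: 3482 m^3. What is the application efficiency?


Ea = V_root / V_field * 100 = 3482 / 4857 * 100 = 71.6903%

71.6903 %


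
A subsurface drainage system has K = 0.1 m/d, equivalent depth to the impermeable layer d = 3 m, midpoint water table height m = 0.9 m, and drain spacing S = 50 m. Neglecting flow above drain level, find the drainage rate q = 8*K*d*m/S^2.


q = 8*K*d*m/S^2
q = 8*0.1*3*0.9/50^2
q = 2.1600 / 2500

8.6400e-04 m/d


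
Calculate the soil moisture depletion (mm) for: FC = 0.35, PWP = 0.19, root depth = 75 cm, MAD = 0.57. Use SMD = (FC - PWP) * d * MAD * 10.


SMD = (FC - PWP) * d * MAD * 10
SMD = (0.35 - 0.19) * 75 * 0.57 * 10
SMD = 0.1600 * 75 * 0.57 * 10

68.4000 mm


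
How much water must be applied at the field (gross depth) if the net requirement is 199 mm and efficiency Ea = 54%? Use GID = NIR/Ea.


Ea = 54% = 0.54
GID = NIR / Ea = 199 / 0.54 = 368.5185 mm

368.5185 mm


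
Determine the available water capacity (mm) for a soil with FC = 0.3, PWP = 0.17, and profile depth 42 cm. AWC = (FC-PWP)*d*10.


AWC = (FC - PWP) * d * 10
AWC = (0.3 - 0.17) * 42 * 10
AWC = 0.1300 * 42 * 10

54.6000 mm


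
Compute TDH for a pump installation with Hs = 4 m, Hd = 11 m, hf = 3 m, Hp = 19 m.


TDH = Hs + Hd + hf + Hp = 4 + 11 + 3 + 19 = 37

37 m


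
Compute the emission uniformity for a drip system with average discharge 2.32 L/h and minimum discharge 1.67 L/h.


EU = (q_min/q_avg)*100 = (1.67/2.32)*100 = 71.9828%

71.9828 %


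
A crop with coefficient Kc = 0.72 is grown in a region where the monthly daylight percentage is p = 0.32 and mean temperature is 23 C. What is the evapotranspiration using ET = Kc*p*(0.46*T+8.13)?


ET = Kc * p * (0.46*T + 8.13)
ET = 0.72 * 0.32 * (0.46*23 + 8.13)
ET = 0.72 * 0.32 * 18.7100

4.3108 mm/day


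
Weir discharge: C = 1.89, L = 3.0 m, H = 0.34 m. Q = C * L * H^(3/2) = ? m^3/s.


Q = C * L * H^(3/2) = 1.89 * 3.0 * 0.34^1.5 = 1.89 * 3.0 * 0.198252

1.1241 m^3/s


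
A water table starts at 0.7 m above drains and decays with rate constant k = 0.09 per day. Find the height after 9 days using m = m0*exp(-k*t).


m = m0 * exp(-k*t)
m = 0.7 * exp(-0.09 * 9)
m = 0.7 * exp(-0.8100)

0.3114 m


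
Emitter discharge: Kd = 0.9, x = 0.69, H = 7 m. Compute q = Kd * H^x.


q = Kd * H^x = 0.9 * 7^0.69 = 0.9 * 3.829285

3.4464 L/h


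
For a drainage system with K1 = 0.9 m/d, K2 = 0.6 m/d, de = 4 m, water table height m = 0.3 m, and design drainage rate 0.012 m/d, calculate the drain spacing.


S^2 = 8*K2*de*m/q + 4*K1*m^2/q
S^2 = 8*0.6*4*0.3/0.012 + 4*0.9*0.3^2/0.012
S = sqrt(507.0000)

22.5167 m


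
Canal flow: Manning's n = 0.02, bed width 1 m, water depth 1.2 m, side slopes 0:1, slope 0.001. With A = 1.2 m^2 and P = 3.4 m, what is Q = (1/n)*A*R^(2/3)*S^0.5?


R = A/P = 1.2/3.4 = 0.352941
Q = (1/0.02) * 1.2 * 0.352941^(2/3) * 0.001^0.5

0.9476 m^3/s


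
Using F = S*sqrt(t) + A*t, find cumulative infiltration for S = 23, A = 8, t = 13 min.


F = S*sqrt(t) + A*t
F = 23*sqrt(13) + 8*13
F = 23*3.605551 + 104

186.9277 mm


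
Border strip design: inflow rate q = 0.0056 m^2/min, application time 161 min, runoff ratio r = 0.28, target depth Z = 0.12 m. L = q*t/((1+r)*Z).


L = q*t/((1+r)*Z)
L = 0.0056*161/((1+0.28)*0.12)
L = 0.9016/0.1536

5.8698 m


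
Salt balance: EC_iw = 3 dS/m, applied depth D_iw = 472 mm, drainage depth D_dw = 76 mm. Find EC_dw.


EC_dw = EC_iw * D_iw / D_dw
EC_dw = 3 * 472 / 76
EC_dw = 1416 / 76

18.6316 dS/m


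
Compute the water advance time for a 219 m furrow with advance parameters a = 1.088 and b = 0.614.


t = (L/a)^(1/b)
t = (219/1.088)^(1/0.614)
t = 201.286765^(1/0.614)

5651.2179 min


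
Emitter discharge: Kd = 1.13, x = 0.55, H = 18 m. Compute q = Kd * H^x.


q = Kd * H^x = 1.13 * 18^0.55 = 1.13 * 4.902300

5.5396 L/h


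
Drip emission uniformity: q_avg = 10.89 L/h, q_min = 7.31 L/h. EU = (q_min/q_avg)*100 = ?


EU = (q_min/q_avg)*100 = (7.31/10.89)*100 = 67.1258%

67.1258 %


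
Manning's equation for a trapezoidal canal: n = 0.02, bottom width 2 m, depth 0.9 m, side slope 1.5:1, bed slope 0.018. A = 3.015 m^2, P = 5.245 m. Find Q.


R = A/P = 3.015/5.245 = 0.574833
Q = (1/0.02) * 3.015 * 0.574833^(2/3) * 0.018^0.5

13.9826 m^3/s


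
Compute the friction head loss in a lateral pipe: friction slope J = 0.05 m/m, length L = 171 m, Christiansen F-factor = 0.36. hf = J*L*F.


hf = J * L * F = 0.05 * 171 * 0.36 = 3.0780 m

3.0780 m


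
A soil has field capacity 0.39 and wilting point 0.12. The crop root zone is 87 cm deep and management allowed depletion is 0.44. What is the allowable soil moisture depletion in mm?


SMD = (FC - PWP) * d * MAD * 10
SMD = (0.39 - 0.12) * 87 * 0.44 * 10
SMD = 0.2700 * 87 * 0.44 * 10

103.3560 mm


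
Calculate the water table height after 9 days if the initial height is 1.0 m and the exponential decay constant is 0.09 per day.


m = m0 * exp(-k*t)
m = 1.0 * exp(-0.09 * 9)
m = 1.0 * exp(-0.8100)

0.4449 m


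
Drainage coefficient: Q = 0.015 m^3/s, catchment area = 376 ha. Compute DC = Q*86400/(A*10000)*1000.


DC = Q * 86400 / (A * 10000) * 1000
DC = 0.015 * 86400 / (376 * 10000) * 1000
DC = 1296000.0000 / 3760000

0.3447 mm/day


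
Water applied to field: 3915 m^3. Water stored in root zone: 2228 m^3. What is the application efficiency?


Ea = V_root / V_field * 100 = 2228 / 3915 * 100 = 56.9093%

56.9093 %


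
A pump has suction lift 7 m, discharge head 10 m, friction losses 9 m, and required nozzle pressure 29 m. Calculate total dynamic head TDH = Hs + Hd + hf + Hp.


TDH = Hs + Hd + hf + Hp = 7 + 10 + 9 + 29 = 55

55 m


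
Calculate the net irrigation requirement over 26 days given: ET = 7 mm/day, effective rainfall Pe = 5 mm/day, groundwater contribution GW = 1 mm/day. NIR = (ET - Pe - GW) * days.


Daily deficit = ET - Pe - GW = 7 - 5 - 1 = 1 mm/day
NIR = 1 * 26 = 26 mm

26.0000 mm


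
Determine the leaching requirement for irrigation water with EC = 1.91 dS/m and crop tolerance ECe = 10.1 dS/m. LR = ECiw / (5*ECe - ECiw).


LR = ECiw / (5*ECe - ECiw)
LR = 1.91 / (5*10.1 - 1.91)
LR = 1.91 / 48.5900

0.0393


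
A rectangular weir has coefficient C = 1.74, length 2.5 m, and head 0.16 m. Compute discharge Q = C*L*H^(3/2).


Q = C * L * H^(3/2) = 1.74 * 2.5 * 0.16^1.5 = 1.74 * 2.5 * 0.064000

0.2784 m^3/s


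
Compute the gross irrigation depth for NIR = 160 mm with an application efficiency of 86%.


Ea = 86% = 0.86
GID = NIR / Ea = 160 / 0.86 = 186.0465 mm

186.0465 mm


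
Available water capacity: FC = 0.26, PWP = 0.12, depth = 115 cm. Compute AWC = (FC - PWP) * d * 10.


AWC = (FC - PWP) * d * 10
AWC = (0.26 - 0.12) * 115 * 10
AWC = 0.1400 * 115 * 10

161.0000 mm


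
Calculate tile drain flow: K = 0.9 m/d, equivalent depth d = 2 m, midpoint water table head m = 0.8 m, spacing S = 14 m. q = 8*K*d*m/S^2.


q = 8*K*d*m/S^2
q = 8*0.9*2*0.8/14^2
q = 11.5200 / 196

0.0588 m/d


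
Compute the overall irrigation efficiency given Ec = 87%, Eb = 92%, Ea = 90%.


Ec = 0.87, Eb = 0.92, Ea = 0.9
E = 0.87 * 0.92 * 0.9 * 100 = 72.0360%

72.0360 %


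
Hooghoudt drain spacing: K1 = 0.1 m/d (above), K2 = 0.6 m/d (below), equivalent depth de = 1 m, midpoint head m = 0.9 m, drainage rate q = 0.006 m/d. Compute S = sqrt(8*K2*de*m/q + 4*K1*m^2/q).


S^2 = 8*K2*de*m/q + 4*K1*m^2/q
S^2 = 8*0.6*1*0.9/0.006 + 4*0.1*0.9^2/0.006
S = sqrt(774.0000)

27.8209 m


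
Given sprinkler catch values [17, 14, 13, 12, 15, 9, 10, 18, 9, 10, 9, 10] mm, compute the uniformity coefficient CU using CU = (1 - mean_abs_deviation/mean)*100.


mean = 12.166667 mm
MAD = 2.694444 mm
CU = (1 - 2.694444/12.166667)*100

77.8539 %


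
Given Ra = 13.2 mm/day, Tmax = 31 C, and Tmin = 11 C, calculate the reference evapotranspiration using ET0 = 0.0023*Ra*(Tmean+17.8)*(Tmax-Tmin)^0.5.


Tmean = (Tmax + Tmin)/2 = (31 + 11)/2 = 21.0
ET0 = 0.0023 * 13.2 * (21.0 + 17.8) * sqrt(31 - 11)
ET0 = 0.0023 * 13.2 * 38.8 * 4.472136

5.2680 mm/day


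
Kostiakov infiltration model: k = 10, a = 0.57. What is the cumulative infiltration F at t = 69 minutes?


F = k * t^a = 10 * 69^0.57
F = 10 * 11.172336

111.7234 mm


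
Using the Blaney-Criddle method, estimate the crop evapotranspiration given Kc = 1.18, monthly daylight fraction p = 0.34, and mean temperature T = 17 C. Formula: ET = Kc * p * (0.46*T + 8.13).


ET = Kc * p * (0.46*T + 8.13)
ET = 1.18 * 0.34 * (0.46*17 + 8.13)
ET = 1.18 * 0.34 * 15.9500

6.3991 mm/day


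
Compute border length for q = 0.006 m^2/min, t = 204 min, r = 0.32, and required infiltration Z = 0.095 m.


L = q*t/((1+r)*Z)
L = 0.006*204/((1+0.32)*0.095)
L = 1.224/0.1254

9.7608 m


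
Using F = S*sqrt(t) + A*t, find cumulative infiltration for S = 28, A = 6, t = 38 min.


F = S*sqrt(t) + A*t
F = 28*sqrt(38) + 6*38
F = 28*6.164414 + 228

400.6036 mm


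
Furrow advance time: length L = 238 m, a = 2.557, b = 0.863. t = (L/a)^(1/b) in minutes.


t = (L/a)^(1/b)
t = (238/2.557)^(1/0.863)
t = 93.077826^(1/0.863)

191.1603 min


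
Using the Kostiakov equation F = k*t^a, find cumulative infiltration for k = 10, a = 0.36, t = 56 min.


F = k * t^a = 10 * 56^0.36
F = 10 * 4.259393

42.5939 mm


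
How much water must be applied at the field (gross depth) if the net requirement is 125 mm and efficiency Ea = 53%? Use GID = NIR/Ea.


Ea = 53% = 0.53
GID = NIR / Ea = 125 / 0.53 = 235.8491 mm

235.8491 mm


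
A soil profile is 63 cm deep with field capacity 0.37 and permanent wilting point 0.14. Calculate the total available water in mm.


AWC = (FC - PWP) * d * 10
AWC = (0.37 - 0.14) * 63 * 10
AWC = 0.2300 * 63 * 10

144.9000 mm


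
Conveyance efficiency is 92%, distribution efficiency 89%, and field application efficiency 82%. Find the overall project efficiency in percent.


Ec = 0.92, Eb = 0.89, Ea = 0.82
E = 0.92 * 0.89 * 0.82 * 100 = 67.1416%

67.1416 %


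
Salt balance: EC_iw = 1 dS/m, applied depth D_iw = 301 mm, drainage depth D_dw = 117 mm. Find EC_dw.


EC_dw = EC_iw * D_iw / D_dw
EC_dw = 1 * 301 / 117
EC_dw = 301 / 117

2.5726 dS/m


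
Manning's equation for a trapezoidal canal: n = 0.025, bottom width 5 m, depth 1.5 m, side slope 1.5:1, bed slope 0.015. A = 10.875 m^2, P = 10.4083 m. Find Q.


R = A/P = 10.875/10.4083 = 1.044839
Q = (1/0.025) * 10.875 * 1.044839^(2/3) * 0.015^0.5

54.8573 m^3/s


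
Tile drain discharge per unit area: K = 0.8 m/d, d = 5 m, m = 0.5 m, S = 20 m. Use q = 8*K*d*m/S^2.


q = 8*K*d*m/S^2
q = 8*0.8*5*0.5/20^2
q = 16.0000 / 400

0.0400 m/d


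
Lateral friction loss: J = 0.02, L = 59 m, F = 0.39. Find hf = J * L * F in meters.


hf = J * L * F = 0.02 * 59 * 0.39 = 0.4602 m

0.4602 m


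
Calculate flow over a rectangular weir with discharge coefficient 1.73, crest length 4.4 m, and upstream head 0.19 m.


Q = C * L * H^(3/2) = 1.73 * 4.4 * 0.19^1.5 = 1.73 * 4.4 * 0.082819

0.6304 m^3/s


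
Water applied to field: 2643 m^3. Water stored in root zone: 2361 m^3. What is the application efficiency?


Ea = V_root / V_field * 100 = 2361 / 2643 * 100 = 89.3303%

89.3303 %


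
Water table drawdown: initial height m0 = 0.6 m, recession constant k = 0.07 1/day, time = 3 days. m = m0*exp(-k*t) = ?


m = m0 * exp(-k*t)
m = 0.6 * exp(-0.07 * 3)
m = 0.6 * exp(-0.2100)

0.4864 m


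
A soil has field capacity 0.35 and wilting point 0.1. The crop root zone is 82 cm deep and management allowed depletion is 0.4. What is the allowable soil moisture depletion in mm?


SMD = (FC - PWP) * d * MAD * 10
SMD = (0.35 - 0.1) * 82 * 0.4 * 10
SMD = 0.2500 * 82 * 0.4 * 10

82.0000 mm


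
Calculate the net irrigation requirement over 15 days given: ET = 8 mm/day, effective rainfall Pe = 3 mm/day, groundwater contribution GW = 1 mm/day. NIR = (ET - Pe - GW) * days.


Daily deficit = ET - Pe - GW = 8 - 3 - 1 = 4 mm/day
NIR = 4 * 15 = 60 mm

60.0000 mm


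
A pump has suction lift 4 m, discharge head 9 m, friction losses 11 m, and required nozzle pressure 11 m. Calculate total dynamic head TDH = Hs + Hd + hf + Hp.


TDH = Hs + Hd + hf + Hp = 4 + 9 + 11 + 11 = 35

35 m


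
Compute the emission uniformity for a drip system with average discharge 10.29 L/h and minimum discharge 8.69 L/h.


EU = (q_min/q_avg)*100 = (8.69/10.29)*100 = 84.4509%

84.4509 %


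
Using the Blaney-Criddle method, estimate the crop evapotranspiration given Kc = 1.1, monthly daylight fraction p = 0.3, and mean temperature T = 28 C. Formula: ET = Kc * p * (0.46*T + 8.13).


ET = Kc * p * (0.46*T + 8.13)
ET = 1.1 * 0.3 * (0.46*28 + 8.13)
ET = 1.1 * 0.3 * 21.0100

6.9333 mm/day


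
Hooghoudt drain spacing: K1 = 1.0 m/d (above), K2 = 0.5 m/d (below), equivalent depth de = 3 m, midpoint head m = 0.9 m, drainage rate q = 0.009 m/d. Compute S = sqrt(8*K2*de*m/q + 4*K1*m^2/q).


S^2 = 8*K2*de*m/q + 4*K1*m^2/q
S^2 = 8*0.5*3*0.9/0.009 + 4*1.0*0.9^2/0.009
S = sqrt(1560.0000)

39.4968 m


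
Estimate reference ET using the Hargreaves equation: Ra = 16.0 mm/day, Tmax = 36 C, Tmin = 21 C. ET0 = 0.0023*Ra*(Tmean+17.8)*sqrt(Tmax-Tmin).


Tmean = (Tmax + Tmin)/2 = (36 + 21)/2 = 28.5
ET0 = 0.0023 * 16.0 * (28.5 + 17.8) * sqrt(36 - 21)
ET0 = 0.0023 * 16.0 * 46.3 * 3.872983

6.5989 mm/day


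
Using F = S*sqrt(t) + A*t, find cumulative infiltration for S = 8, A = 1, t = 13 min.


F = S*sqrt(t) + A*t
F = 8*sqrt(13) + 1*13
F = 8*3.605551 + 13

41.8444 mm


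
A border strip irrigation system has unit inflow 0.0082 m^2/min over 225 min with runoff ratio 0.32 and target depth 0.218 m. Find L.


L = q*t/((1+r)*Z)
L = 0.0082*225/((1+0.32)*0.218)
L = 1.845/0.28776

6.4116 m


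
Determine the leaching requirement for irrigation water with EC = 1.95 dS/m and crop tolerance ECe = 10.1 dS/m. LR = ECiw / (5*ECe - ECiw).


LR = ECiw / (5*ECe - ECiw)
LR = 1.95 / (5*10.1 - 1.95)
LR = 1.95 / 48.5500

0.0402


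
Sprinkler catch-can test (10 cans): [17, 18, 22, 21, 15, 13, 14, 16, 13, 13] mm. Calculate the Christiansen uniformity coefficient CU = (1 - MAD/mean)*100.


mean = 16.200000 mm
MAD = 2.640000 mm
CU = (1 - 2.640000/16.200000)*100

83.7037 %


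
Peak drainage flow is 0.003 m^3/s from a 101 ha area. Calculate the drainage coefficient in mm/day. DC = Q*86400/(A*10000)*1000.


DC = Q * 86400 / (A * 10000) * 1000
DC = 0.003 * 86400 / (101 * 10000) * 1000
DC = 259200.0000 / 1010000

0.2566 mm/day


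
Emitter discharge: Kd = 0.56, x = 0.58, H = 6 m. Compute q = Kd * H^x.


q = Kd * H^x = 0.56 * 6^0.58 = 0.56 * 2.827012

1.5831 L/h


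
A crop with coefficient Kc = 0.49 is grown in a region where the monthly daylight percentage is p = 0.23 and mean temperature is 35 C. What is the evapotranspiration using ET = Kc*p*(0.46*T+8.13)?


ET = Kc * p * (0.46*T + 8.13)
ET = 0.49 * 0.23 * (0.46*35 + 8.13)
ET = 0.49 * 0.23 * 24.2300

2.7307 mm/day


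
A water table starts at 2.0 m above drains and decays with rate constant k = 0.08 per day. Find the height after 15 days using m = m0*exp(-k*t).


m = m0 * exp(-k*t)
m = 2.0 * exp(-0.08 * 15)
m = 2.0 * exp(-1.2000)

0.6024 m


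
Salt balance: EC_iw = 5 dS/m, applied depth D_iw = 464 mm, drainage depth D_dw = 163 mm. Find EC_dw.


EC_dw = EC_iw * D_iw / D_dw
EC_dw = 5 * 464 / 163
EC_dw = 2320 / 163

14.2331 dS/m


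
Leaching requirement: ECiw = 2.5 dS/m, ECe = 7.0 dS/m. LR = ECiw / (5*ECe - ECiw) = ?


LR = ECiw / (5*ECe - ECiw)
LR = 2.5 / (5*7.0 - 2.5)
LR = 2.5 / 32.5000

0.0769


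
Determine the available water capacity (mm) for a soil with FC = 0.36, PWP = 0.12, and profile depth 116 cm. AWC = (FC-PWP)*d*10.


AWC = (FC - PWP) * d * 10
AWC = (0.36 - 0.12) * 116 * 10
AWC = 0.2400 * 116 * 10

278.4000 mm


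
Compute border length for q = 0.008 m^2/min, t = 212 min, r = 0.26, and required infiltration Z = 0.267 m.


L = q*t/((1+r)*Z)
L = 0.008*212/((1+0.26)*0.267)
L = 1.696/0.33642

5.0413 m


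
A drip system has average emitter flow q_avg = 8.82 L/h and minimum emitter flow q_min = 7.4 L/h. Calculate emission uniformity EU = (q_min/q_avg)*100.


EU = (q_min/q_avg)*100 = (7.4/8.82)*100 = 83.9002%

83.9002 %


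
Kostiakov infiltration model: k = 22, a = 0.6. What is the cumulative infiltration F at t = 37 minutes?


F = k * t^a = 22 * 37^0.6
F = 22 * 8.728127

192.0188 mm


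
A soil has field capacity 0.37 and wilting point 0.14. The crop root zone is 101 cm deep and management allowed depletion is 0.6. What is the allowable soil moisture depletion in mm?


SMD = (FC - PWP) * d * MAD * 10
SMD = (0.37 - 0.14) * 101 * 0.6 * 10
SMD = 0.2300 * 101 * 0.6 * 10

139.3800 mm


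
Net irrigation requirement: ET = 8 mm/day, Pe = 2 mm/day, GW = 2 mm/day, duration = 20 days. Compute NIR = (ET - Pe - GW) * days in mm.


Daily deficit = ET - Pe - GW = 8 - 2 - 2 = 4 mm/day
NIR = 4 * 20 = 80 mm

80.0000 mm


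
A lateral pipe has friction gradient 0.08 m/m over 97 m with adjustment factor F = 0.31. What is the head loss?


hf = J * L * F = 0.08 * 97 * 0.31 = 2.4056 m

2.4056 m


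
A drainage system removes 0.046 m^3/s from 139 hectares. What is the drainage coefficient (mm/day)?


DC = Q * 86400 / (A * 10000) * 1000
DC = 0.046 * 86400 / (139 * 10000) * 1000
DC = 3974400.0000 / 1390000

2.8593 mm/day


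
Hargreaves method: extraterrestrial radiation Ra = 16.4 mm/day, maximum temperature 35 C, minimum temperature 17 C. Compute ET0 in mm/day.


Tmean = (Tmax + Tmin)/2 = (35 + 17)/2 = 26.0
ET0 = 0.0023 * 16.4 * (26.0 + 17.8) * sqrt(35 - 17)
ET0 = 0.0023 * 16.4 * 43.8 * 4.242641

7.0094 mm/day


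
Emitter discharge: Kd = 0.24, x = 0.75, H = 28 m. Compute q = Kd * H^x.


q = Kd * H^x = 0.24 * 28^0.75 = 0.24 * 12.172184

2.9213 L/h


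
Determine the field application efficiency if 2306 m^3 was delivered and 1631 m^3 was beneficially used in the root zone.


Ea = V_root / V_field * 100 = 1631 / 2306 * 100 = 70.7285%

70.7285 %


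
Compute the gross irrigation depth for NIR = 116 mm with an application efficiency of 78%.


Ea = 78% = 0.78
GID = NIR / Ea = 116 / 0.78 = 148.7179 mm

148.7179 mm


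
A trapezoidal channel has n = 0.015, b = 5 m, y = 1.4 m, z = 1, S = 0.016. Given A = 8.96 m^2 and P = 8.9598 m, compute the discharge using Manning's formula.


R = A/P = 8.96/8.9598 = 1.000022
Q = (1/0.015) * 8.96 * 1.000022^(2/3) * 0.016^0.5

75.5585 m^3/s


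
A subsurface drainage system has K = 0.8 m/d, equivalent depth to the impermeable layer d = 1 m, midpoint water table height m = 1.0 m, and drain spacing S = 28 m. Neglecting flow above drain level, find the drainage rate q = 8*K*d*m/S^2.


q = 8*K*d*m/S^2
q = 8*0.8*1*1.0/28^2
q = 6.4000 / 784

0.0082 m/d


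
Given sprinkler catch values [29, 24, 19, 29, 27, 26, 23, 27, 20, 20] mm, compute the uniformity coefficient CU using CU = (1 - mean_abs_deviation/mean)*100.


mean = 24.400000 mm
MAD = 3.200000 mm
CU = (1 - 3.200000/24.400000)*100

86.8852 %


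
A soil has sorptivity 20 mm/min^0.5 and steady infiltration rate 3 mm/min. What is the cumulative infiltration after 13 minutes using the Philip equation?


F = S*sqrt(t) + A*t
F = 20*sqrt(13) + 3*13
F = 20*3.605551 + 39

111.1110 mm


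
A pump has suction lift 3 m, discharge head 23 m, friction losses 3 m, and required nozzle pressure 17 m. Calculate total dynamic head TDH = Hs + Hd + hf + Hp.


TDH = Hs + Hd + hf + Hp = 3 + 23 + 3 + 17 = 46

46 m


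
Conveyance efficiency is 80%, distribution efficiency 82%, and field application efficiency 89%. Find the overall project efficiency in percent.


Ec = 0.8, Eb = 0.82, Ea = 0.89
E = 0.8 * 0.82 * 0.89 * 100 = 58.3840%

58.3840 %


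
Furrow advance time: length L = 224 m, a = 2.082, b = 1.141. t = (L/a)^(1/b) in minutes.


t = (L/a)^(1/b)
t = (224/2.082)^(1/1.141)
t = 107.588857^(1/1.141)

60.3518 min


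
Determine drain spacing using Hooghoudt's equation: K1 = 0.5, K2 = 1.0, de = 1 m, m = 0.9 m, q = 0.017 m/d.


S^2 = 8*K2*de*m/q + 4*K1*m^2/q
S^2 = 8*1.0*1*0.9/0.017 + 4*0.5*0.9^2/0.017
S = sqrt(518.8235)

22.7777 m


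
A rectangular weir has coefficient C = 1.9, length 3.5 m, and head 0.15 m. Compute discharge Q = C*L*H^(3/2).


Q = C * L * H^(3/2) = 1.9 * 3.5 * 0.15^1.5 = 1.9 * 3.5 * 0.058095

0.3863 m^3/s


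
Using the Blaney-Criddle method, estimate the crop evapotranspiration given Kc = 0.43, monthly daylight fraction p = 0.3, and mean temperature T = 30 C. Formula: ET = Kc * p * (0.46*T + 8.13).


ET = Kc * p * (0.46*T + 8.13)
ET = 0.43 * 0.3 * (0.46*30 + 8.13)
ET = 0.43 * 0.3 * 21.9300

2.8290 mm/day


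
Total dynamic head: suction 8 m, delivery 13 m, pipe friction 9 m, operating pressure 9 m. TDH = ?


TDH = Hs + Hd + hf + Hp = 8 + 13 + 9 + 9 = 39

39 m


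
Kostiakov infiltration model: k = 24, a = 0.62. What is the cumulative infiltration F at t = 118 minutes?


F = k * t^a = 24 * 118^0.62
F = 24 * 19.256034

462.1448 mm


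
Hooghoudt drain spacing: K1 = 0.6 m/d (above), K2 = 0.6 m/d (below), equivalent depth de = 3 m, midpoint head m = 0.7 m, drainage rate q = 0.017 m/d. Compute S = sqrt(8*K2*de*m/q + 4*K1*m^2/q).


S^2 = 8*K2*de*m/q + 4*K1*m^2/q
S^2 = 8*0.6*3*0.7/0.017 + 4*0.6*0.7^2/0.017
S = sqrt(662.1176)

25.7316 m


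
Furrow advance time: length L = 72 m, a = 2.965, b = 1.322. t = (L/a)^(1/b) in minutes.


t = (L/a)^(1/b)
t = (72/2.965)^(1/1.322)
t = 24.283305^(1/1.322)

11.1657 min


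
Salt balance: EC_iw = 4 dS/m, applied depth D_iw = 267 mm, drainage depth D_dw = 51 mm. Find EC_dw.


EC_dw = EC_iw * D_iw / D_dw
EC_dw = 4 * 267 / 51
EC_dw = 1068 / 51

20.9412 dS/m


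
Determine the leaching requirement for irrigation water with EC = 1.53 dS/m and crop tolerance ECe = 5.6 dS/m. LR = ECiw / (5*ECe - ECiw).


LR = ECiw / (5*ECe - ECiw)
LR = 1.53 / (5*5.6 - 1.53)
LR = 1.53 / 26.4700

0.0578


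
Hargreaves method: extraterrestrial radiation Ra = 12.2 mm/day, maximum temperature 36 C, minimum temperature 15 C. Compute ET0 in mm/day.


Tmean = (Tmax + Tmin)/2 = (36 + 15)/2 = 25.5
ET0 = 0.0023 * 12.2 * (25.5 + 17.8) * sqrt(36 - 15)
ET0 = 0.0023 * 12.2 * 43.3 * 4.582576

5.5678 mm/day


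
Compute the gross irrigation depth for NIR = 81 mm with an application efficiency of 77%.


Ea = 77% = 0.77
GID = NIR / Ea = 81 / 0.77 = 105.1948 mm

105.1948 mm


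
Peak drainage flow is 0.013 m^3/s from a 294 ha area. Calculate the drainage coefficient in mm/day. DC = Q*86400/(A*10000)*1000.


DC = Q * 86400 / (A * 10000) * 1000
DC = 0.013 * 86400 / (294 * 10000) * 1000
DC = 1123200.0000 / 2940000

0.3820 mm/day


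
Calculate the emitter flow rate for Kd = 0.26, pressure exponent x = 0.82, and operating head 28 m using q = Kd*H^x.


q = Kd * H^x = 0.26 * 28^0.82 = 0.26 * 15.369848

3.9962 L/h


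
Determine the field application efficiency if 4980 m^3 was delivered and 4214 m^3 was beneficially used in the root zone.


Ea = V_root / V_field * 100 = 4214 / 4980 * 100 = 84.6185%

84.6185 %


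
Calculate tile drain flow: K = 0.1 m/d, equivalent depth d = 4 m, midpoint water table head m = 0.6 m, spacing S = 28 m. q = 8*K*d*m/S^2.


q = 8*K*d*m/S^2
q = 8*0.1*4*0.6/28^2
q = 1.9200 / 784

0.0024 m/d


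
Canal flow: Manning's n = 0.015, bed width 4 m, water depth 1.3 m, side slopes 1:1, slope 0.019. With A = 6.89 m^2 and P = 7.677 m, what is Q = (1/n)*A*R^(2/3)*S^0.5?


R = A/P = 6.89/7.677 = 0.897486
Q = (1/0.015) * 6.89 * 0.897486^(2/3) * 0.019^0.5

58.9101 m^3/s


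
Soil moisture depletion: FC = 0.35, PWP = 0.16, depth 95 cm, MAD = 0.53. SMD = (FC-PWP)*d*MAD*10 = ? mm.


SMD = (FC - PWP) * d * MAD * 10
SMD = (0.35 - 0.16) * 95 * 0.53 * 10
SMD = 0.1900 * 95 * 0.53 * 10

95.6650 mm


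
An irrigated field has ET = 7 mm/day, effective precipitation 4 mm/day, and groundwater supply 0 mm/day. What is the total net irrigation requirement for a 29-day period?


Daily deficit = ET - Pe - GW = 7 - 4 - 0 = 3 mm/day
NIR = 3 * 29 = 87 mm

87.0000 mm


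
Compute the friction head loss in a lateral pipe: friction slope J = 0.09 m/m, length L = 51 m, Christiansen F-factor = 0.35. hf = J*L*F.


hf = J * L * F = 0.09 * 51 * 0.35 = 1.6065 m

1.6065 m


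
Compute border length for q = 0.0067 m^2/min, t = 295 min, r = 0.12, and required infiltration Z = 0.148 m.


L = q*t/((1+r)*Z)
L = 0.0067*295/((1+0.12)*0.148)
L = 1.9765/0.16576

11.9239 m


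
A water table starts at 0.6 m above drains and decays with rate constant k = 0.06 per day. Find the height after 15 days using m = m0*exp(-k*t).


m = m0 * exp(-k*t)
m = 0.6 * exp(-0.06 * 15)
m = 0.6 * exp(-0.9000)

0.2439 m


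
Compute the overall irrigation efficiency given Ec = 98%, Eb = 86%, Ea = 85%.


Ec = 0.98, Eb = 0.86, Ea = 0.85
E = 0.98 * 0.86 * 0.85 * 100 = 71.6380%

71.6380 %


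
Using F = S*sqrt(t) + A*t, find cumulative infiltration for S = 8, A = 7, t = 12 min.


F = S*sqrt(t) + A*t
F = 8*sqrt(12) + 7*12
F = 8*3.464102 + 84

111.7128 mm


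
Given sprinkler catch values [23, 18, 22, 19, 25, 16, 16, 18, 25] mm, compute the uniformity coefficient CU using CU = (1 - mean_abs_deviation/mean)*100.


mean = 20.222222 mm
MAD = 3.135802 mm
CU = (1 - 3.135802/20.222222)*100

84.4933 %


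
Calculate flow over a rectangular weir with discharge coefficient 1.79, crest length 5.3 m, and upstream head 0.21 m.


Q = C * L * H^(3/2) = 1.79 * 5.3 * 0.21^1.5 = 1.79 * 5.3 * 0.096234

0.9130 m^3/s


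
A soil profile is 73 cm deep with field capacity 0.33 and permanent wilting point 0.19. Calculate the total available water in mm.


AWC = (FC - PWP) * d * 10
AWC = (0.33 - 0.19) * 73 * 10
AWC = 0.1400 * 73 * 10

102.2000 mm


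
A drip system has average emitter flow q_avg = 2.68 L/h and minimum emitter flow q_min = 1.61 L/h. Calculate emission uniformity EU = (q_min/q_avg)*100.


EU = (q_min/q_avg)*100 = (1.61/2.68)*100 = 60.0746%

60.0746 %


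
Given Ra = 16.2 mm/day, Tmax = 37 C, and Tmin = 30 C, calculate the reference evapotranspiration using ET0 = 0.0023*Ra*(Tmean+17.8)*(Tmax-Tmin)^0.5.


Tmean = (Tmax + Tmin)/2 = (37 + 30)/2 = 33.5
ET0 = 0.0023 * 16.2 * (33.5 + 17.8) * sqrt(37 - 30)
ET0 = 0.0023 * 16.2 * 51.3 * 2.645751

5.0572 mm/day


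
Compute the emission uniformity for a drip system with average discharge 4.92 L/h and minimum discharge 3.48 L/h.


EU = (q_min/q_avg)*100 = (3.48/4.92)*100 = 70.7317%

70.7317 %


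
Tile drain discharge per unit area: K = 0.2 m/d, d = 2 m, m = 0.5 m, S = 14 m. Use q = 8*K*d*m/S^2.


q = 8*K*d*m/S^2
q = 8*0.2*2*0.5/14^2
q = 1.6000 / 196

0.0082 m/d


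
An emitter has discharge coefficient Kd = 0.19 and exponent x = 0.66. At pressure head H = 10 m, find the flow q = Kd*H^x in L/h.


q = Kd * H^x = 0.19 * 10^0.66 = 0.19 * 4.570882

0.8685 L/h


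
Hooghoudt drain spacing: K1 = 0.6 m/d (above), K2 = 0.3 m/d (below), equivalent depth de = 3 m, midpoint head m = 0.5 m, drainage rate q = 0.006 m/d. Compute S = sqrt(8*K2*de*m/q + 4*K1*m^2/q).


S^2 = 8*K2*de*m/q + 4*K1*m^2/q
S^2 = 8*0.3*3*0.5/0.006 + 4*0.6*0.5^2/0.006
S = sqrt(700.0000)

26.4575 m


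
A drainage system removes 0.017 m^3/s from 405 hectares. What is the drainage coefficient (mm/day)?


DC = Q * 86400 / (A * 10000) * 1000
DC = 0.017 * 86400 / (405 * 10000) * 1000
DC = 1468800.0000 / 4050000

0.3627 mm/day


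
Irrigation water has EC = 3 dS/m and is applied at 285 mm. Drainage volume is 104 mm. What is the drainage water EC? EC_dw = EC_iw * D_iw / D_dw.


EC_dw = EC_iw * D_iw / D_dw
EC_dw = 3 * 285 / 104
EC_dw = 855 / 104

8.2212 dS/m


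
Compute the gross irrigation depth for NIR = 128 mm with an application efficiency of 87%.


Ea = 87% = 0.87
GID = NIR / Ea = 128 / 0.87 = 147.1264 mm

147.1264 mm


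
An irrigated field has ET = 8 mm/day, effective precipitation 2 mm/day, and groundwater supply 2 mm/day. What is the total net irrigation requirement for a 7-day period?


Daily deficit = ET - Pe - GW = 8 - 2 - 2 = 4 mm/day
NIR = 4 * 7 = 28 mm

28.0000 mm


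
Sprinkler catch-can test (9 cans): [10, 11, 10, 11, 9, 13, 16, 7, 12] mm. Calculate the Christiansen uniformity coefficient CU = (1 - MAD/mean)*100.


mean = 11.000000 mm
MAD = 1.777778 mm
CU = (1 - 1.777778/11.000000)*100

83.8384 %


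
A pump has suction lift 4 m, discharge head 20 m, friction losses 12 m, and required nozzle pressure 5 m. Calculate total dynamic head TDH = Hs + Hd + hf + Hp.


TDH = Hs + Hd + hf + Hp = 4 + 20 + 12 + 5 = 41

41 m


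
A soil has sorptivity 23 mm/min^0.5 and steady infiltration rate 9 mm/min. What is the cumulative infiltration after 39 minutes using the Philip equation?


F = S*sqrt(t) + A*t
F = 23*sqrt(39) + 9*39
F = 23*6.244998 + 351

494.6350 mm


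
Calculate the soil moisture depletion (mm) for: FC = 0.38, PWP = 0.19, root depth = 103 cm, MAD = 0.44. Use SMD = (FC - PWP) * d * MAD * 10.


SMD = (FC - PWP) * d * MAD * 10
SMD = (0.38 - 0.19) * 103 * 0.44 * 10
SMD = 0.1900 * 103 * 0.44 * 10

86.1080 mm


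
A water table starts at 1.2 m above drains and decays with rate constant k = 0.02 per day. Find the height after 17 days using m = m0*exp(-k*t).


m = m0 * exp(-k*t)
m = 1.2 * exp(-0.02 * 17)
m = 1.2 * exp(-0.3400)

0.8541 m


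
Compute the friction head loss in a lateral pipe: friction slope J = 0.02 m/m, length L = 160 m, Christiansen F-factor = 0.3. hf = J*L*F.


hf = J * L * F = 0.02 * 160 * 0.3 = 0.9600 m

0.9600 m


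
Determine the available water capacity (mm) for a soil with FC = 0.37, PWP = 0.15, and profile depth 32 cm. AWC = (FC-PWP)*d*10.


AWC = (FC - PWP) * d * 10
AWC = (0.37 - 0.15) * 32 * 10
AWC = 0.2200 * 32 * 10

70.4000 mm


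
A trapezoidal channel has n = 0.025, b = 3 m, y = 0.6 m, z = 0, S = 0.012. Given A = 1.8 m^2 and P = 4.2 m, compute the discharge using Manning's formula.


R = A/P = 1.8/4.2 = 0.428571
Q = (1/0.025) * 1.8 * 0.428571^(2/3) * 0.012^0.5

4.4834 m^3/s


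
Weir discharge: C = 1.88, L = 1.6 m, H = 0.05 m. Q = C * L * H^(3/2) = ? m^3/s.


Q = C * L * H^(3/2) = 1.88 * 1.6 * 0.05^1.5 = 1.88 * 1.6 * 0.011180

0.0336 m^3/s


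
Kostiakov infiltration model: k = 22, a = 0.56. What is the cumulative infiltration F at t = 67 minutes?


F = k * t^a = 22 * 67^0.56
F = 22 * 10.534208

231.7526 mm


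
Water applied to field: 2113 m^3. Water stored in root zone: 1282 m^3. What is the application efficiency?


Ea = V_root / V_field * 100 = 1282 / 2113 * 100 = 60.6720%

60.6720 %


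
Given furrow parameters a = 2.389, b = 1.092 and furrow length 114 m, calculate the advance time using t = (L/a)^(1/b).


t = (L/a)^(1/b)
t = (114/2.389)^(1/1.092)
t = 47.718711^(1/1.092)

34.4557 min


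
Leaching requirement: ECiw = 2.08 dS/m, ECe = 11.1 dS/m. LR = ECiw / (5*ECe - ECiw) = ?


LR = ECiw / (5*ECe - ECiw)
LR = 2.08 / (5*11.1 - 2.08)
LR = 2.08 / 53.4200

0.0389


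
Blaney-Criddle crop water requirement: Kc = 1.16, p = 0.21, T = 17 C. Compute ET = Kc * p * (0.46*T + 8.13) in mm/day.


ET = Kc * p * (0.46*T + 8.13)
ET = 1.16 * 0.21 * (0.46*17 + 8.13)
ET = 1.16 * 0.21 * 15.9500

3.8854 mm/day


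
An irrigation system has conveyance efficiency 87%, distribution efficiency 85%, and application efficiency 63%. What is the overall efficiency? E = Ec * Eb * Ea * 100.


Ec = 0.87, Eb = 0.85, Ea = 0.63
E = 0.87 * 0.85 * 0.63 * 100 = 46.5885%

46.5885 %


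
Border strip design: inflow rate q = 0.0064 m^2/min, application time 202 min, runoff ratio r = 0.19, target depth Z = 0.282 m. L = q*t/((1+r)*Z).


L = q*t/((1+r)*Z)
L = 0.0064*202/((1+0.19)*0.282)
L = 1.2928/0.33558

3.8524 m


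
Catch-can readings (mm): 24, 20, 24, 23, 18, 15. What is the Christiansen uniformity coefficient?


mean = 20.666667 mm
MAD = 3.000000 mm
CU = (1 - 3.000000/20.666667)*100

85.4839 %


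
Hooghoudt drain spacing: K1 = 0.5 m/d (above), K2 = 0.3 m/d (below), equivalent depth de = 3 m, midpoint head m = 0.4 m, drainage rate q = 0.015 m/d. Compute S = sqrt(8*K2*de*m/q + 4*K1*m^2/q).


S^2 = 8*K2*de*m/q + 4*K1*m^2/q
S^2 = 8*0.3*3*0.4/0.015 + 4*0.5*0.4^2/0.015
S = sqrt(213.3333)

14.6059 m


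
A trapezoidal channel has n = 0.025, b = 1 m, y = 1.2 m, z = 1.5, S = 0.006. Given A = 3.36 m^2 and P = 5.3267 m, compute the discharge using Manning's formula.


R = A/P = 3.36/5.3267 = 0.630785
Q = (1/0.025) * 3.36 * 0.630785^(2/3) * 0.006^0.5

7.6571 m^3/s


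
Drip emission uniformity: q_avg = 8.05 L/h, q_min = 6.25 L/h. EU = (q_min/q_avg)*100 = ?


EU = (q_min/q_avg)*100 = (6.25/8.05)*100 = 77.6398%

77.6398 %


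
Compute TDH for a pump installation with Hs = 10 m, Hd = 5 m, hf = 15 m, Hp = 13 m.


TDH = Hs + Hd + hf + Hp = 10 + 5 + 15 + 13 = 43

43 m


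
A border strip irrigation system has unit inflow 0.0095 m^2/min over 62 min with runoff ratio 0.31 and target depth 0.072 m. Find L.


L = q*t/((1+r)*Z)
L = 0.0095*62/((1+0.31)*0.072)
L = 0.589/0.09432

6.2447 m


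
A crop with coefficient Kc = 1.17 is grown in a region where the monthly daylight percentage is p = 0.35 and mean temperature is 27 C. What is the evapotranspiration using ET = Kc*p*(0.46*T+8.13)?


ET = Kc * p * (0.46*T + 8.13)
ET = 1.17 * 0.35 * (0.46*27 + 8.13)
ET = 1.17 * 0.35 * 20.5500

8.4152 mm/day


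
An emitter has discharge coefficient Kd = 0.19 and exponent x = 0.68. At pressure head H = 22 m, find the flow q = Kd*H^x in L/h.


q = Kd * H^x = 0.19 * 22^0.68 = 0.19 * 8.181773

1.5545 L/h


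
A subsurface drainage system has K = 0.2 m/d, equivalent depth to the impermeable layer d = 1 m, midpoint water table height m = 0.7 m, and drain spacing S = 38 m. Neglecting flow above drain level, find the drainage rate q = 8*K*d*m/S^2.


q = 8*K*d*m/S^2
q = 8*0.2*1*0.7/38^2
q = 1.1200 / 1444

7.7562e-04 m/d


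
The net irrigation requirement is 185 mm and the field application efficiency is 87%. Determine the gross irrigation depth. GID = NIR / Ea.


Ea = 87% = 0.87
GID = NIR / Ea = 185 / 0.87 = 212.6437 mm

212.6437 mm


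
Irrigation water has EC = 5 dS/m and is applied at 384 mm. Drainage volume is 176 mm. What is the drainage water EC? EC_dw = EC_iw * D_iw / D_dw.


EC_dw = EC_iw * D_iw / D_dw
EC_dw = 5 * 384 / 176
EC_dw = 1920 / 176

10.9091 dS/m


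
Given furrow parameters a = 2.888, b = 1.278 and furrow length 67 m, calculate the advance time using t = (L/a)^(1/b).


t = (L/a)^(1/b)
t = (67/2.888)^(1/1.278)
t = 23.199446^(1/1.278)

11.7071 min


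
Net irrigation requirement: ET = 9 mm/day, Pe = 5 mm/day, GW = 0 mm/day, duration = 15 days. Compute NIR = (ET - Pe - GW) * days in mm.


Daily deficit = ET - Pe - GW = 9 - 5 - 0 = 4 mm/day
NIR = 4 * 15 = 60 mm

60.0000 mm


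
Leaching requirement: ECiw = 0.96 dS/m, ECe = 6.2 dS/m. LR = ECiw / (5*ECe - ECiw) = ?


LR = ECiw / (5*ECe - ECiw)
LR = 0.96 / (5*6.2 - 0.96)
LR = 0.96 / 30.0400

0.0320


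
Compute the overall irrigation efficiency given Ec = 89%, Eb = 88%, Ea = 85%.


Ec = 0.89, Eb = 0.88, Ea = 0.85
E = 0.89 * 0.88 * 0.85 * 100 = 66.5720%

66.5720 %


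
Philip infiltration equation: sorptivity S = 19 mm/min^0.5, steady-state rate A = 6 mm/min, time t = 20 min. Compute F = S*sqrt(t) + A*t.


F = S*sqrt(t) + A*t
F = 19*sqrt(20) + 6*20
F = 19*4.472136 + 120

204.9706 mm


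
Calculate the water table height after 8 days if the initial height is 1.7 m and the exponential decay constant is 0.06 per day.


m = m0 * exp(-k*t)
m = 1.7 * exp(-0.06 * 8)
m = 1.7 * exp(-0.4800)

1.0519 m


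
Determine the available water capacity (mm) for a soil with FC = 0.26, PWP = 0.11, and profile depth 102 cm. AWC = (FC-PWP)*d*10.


AWC = (FC - PWP) * d * 10
AWC = (0.26 - 0.11) * 102 * 10
AWC = 0.1500 * 102 * 10

153.0000 mm


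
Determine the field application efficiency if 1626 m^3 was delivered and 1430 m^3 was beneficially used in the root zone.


Ea = V_root / V_field * 100 = 1430 / 1626 * 100 = 87.9459%

87.9459 %


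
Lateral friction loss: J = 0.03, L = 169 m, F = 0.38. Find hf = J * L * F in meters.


hf = J * L * F = 0.03 * 169 * 0.38 = 1.9266 m

1.9266 m


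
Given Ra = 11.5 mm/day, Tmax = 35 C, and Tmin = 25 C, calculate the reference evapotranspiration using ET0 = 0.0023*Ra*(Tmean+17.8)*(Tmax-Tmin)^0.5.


Tmean = (Tmax + Tmin)/2 = (35 + 25)/2 = 30.0
ET0 = 0.0023 * 11.5 * (30.0 + 17.8) * sqrt(35 - 25)
ET0 = 0.0023 * 11.5 * 47.8 * 3.162278

3.9981 mm/day


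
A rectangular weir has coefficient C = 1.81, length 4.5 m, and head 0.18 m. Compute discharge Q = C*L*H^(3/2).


Q = C * L * H^(3/2) = 1.81 * 4.5 * 0.18^1.5 = 1.81 * 4.5 * 0.076368

0.6220 m^3/s


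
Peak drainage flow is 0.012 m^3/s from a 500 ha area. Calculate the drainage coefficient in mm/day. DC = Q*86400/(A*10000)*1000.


DC = Q * 86400 / (A * 10000) * 1000
DC = 0.012 * 86400 / (500 * 10000) * 1000
DC = 1036800.0000 / 5000000

0.2074 mm/day


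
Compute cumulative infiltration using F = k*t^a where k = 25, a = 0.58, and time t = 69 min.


F = k * t^a = 25 * 69^0.58
F = 25 * 11.655542

291.3886 mm


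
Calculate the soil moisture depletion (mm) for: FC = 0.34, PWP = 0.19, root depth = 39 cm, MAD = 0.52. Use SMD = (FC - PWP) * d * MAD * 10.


SMD = (FC - PWP) * d * MAD * 10
SMD = (0.34 - 0.19) * 39 * 0.52 * 10
SMD = 0.1500 * 39 * 0.52 * 10

30.4200 mm


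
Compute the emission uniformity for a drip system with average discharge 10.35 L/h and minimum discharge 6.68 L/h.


EU = (q_min/q_avg)*100 = (6.68/10.35)*100 = 64.5411%

64.5411 %


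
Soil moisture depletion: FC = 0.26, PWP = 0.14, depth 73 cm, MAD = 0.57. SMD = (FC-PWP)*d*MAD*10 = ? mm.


SMD = (FC - PWP) * d * MAD * 10
SMD = (0.26 - 0.14) * 73 * 0.57 * 10
SMD = 0.1200 * 73 * 0.57 * 10

49.9320 mm


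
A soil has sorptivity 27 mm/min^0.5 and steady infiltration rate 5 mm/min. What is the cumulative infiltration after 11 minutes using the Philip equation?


F = S*sqrt(t) + A*t
F = 27*sqrt(11) + 5*11
F = 27*3.316625 + 55

144.5489 mm
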